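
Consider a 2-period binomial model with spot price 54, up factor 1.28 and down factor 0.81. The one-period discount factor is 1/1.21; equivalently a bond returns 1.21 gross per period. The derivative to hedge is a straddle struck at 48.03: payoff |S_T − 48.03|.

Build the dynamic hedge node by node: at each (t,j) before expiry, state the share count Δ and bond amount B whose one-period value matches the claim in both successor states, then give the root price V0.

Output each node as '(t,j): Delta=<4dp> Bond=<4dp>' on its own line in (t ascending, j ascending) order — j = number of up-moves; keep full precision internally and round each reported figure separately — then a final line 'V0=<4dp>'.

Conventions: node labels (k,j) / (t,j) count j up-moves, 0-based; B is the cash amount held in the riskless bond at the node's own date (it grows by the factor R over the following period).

The replicating-portfolio and risk-neutral prices coincide; use p* = (1.21−0.81)/(1.28−0.81) = 0.8511 for the latter.
At maturity the claim pays: V(2,0)=12.6006, V(2,1)=7.9572, V(2,2)=40.4436
(1,0): S=43.7400. Δ = (V_up−V_dn)/(S_up−S_dn) = (7.9572−12.6006)/(55.9872−35.4294) = -0.2259. V = [p*·7.9572 + (1−p*)·12.6006]/1.21 = 7.1477. B = V − Δ·S = 17.0273.
(1,1): S=69.1200. Δ = (V_up−V_dn)/(S_up−S_dn) = (40.4436−7.9572)/(88.4736−55.9872) = 1.0000. V = [p*·40.4436 + (1−p*)·7.9572]/1.21 = 29.4258. B = V − Δ·S = -39.6942.
(0,0): S=54.0000. Δ = (V_up−V_dn)/(S_up−S_dn) = (29.4258−7.1477)/(69.1200−43.7400) = 0.8778. V = [p*·29.4258 + (1−p*)·7.1477]/1.21 = 21.5767. B = V − Δ·S = -25.8234.
Verification: the root portfolio costs Δ(0,0)·S0 + B(0,0) = 21.5767, matching V0.

(0,0): Delta=0.8778 Bond=-25.8234
(1,0): Delta=-0.2259 Bond=17.0273
(1,1): Delta=1.0000 Bond=-39.6942
V0=21.5767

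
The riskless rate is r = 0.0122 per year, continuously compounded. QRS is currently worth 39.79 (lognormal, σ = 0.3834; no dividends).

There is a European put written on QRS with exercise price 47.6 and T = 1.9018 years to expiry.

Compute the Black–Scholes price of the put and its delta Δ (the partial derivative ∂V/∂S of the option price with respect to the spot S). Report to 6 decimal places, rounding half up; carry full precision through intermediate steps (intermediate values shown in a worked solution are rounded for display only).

σ√T = 0.3834·√1.9018 = 0.528731
d₁ = (ln(S/K) + (r+σ²/2)T) / (σ√T) = (ln(39.79/47.6) + (0.0122+0.3834²/2)·1.9018) / 0.528731 = (-0.179217 + 0.162980) / 0.528731 = -0.030710
d₂ = d₁ − σ√T = -0.030710 − 0.528731 = -0.559440
e^{−rT} = 0.977065
N(−d₁) = 0.512249,  N(−d₂) = 0.712069
Put price V = K·e^{−rT}·N(−d₂) − S·N(−d₁) = 33.117136 − 20.382405 = 12.734731
Δ = −N(−d₁) = -0.512249

price = 12.734731
Δ = -0.512249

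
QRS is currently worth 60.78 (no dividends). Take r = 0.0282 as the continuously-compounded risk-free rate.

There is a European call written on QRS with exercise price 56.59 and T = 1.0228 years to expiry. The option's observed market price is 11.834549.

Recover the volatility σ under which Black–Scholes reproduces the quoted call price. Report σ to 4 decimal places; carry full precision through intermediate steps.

At σ = 0.3719 the Black–Scholes value reproduces the quote:
σ√T = 0.3719·√1.0228 = 0.376116
d₁ = (ln(S/K) + (r+σ²/2)T) / (σ√T) = (ln(60.78/56.59) + (0.0282+0.3719²/2)·1.0228) / 0.376116 = (0.071428 + 0.099574) / 0.376116 = 0.454655
d₂ = d₁ − σ√T = 0.454655 − 0.376116 = 0.078539
e^{−rT} = 0.971569
N(d₁) = 0.675321,  N(d₂) = 0.531301
V = S·N(d₁) − K·e^{−rT}·N(d₂) = 41.046031 − 29.211482 = 11.834549 (the quoted price), and the Black–Scholes price is strictly increasing in σ, so σ is unique

sigma = 0.3719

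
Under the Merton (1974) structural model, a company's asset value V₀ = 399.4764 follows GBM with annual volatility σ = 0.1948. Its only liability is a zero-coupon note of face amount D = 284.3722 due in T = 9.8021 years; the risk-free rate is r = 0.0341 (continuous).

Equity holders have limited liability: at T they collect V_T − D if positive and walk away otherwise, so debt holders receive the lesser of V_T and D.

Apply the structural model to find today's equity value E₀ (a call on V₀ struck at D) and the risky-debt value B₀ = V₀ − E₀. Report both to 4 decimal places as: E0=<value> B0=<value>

Work the structural quantities from V₀ = 399.4764 against face 284.3722:
d₁ = [ln(V₀/D) + (r + σ²/2)T] / (σ√T)
   = [ln(399.4764/284.3722) + (0.0341 + 0.5·0.1948²)·9.8021] / (0.1948·√9.8021)
   = [0.339871 + 0.520232] / 0.609886 = 1.410268
d₂ = d₁ − σ√T = 1.410268 − 0.609886 = 0.800383
N(d₁) = 0.920770,  N(d₂) = 0.788255,  e^(−rT) = 0.715874
E₀ = V₀·N(d₁) − D·e^(−rT)·N(d₂)
   = 399.4764·0.920770 − 284.3722·0.715874·0.788255 = 207.357044
B₀ = V₀ − E₀ = 399.4764 − 207.357044 = 192.119356

E0=207.3570 B0=192.1194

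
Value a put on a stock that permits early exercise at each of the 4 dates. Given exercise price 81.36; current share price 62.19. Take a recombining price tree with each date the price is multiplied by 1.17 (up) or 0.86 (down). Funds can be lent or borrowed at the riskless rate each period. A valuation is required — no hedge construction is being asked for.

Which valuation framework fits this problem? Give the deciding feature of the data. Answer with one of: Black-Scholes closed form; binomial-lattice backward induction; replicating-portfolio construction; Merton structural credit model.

Key observation: the exercise right at every one of the 4 steps is what matters: each node needs max(81.36 − S, continuation), which only the stepwise tree valuation starting from spot 62.19 delivers.

framework: binomial-lattice backward induction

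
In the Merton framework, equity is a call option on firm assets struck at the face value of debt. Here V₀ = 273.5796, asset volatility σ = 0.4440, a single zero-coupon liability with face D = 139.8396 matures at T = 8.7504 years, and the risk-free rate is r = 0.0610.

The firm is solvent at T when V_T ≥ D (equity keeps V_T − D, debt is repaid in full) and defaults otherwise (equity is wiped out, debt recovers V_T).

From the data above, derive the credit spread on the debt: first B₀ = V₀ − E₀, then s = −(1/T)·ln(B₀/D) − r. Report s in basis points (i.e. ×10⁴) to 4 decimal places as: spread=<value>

spread=261.5254

Equity is a call on the firm's assets struck at D = 139.8396:
d₁ = [ln(V₀/D) + (r + σ²/2)T] / (σ√T)
   = [ln(273.5796/139.8396) + (0.0610 + 0.5·0.4440²)·8.7504] / (0.4440·√8.7504)
   = [0.671097 + 1.396284] / 1.313400 = 1.574068
d₂ = d₁ − σ√T = 1.574068 − 1.313400 = 0.260668
N(d₁) = 0.942264,  N(d₂) = 0.602826,  e^(−rT) = 0.586388
E₀ = V₀·N(d₁) − D·e^(−rT)·N(d₂)
   = 273.5796·0.942264 − 139.8396·0.586388·0.602826 = 208.352408
B₀ = V₀ − E₀ = 273.5796 − 208.352408 = 65.227192
spread = −(1/T)·ln(B₀/D) − r = −(1/8.7504)·ln(65.227192/139.8396) − 0.0610 = 0.02615254
in basis points: 0.02615254 × 10⁴ = 261.5254 bp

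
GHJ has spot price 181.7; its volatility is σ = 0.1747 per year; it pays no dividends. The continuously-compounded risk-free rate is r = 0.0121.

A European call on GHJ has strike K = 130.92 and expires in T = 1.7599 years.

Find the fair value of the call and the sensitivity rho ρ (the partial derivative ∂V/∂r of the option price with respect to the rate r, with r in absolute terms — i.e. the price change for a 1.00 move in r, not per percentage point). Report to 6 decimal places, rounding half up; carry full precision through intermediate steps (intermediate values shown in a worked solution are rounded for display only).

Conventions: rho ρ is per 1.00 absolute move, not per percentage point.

price = 54.555508
ρ = 207.006106

σ√T = 0.1747·√1.7599 = 0.231759
d₁ = (ln(S/K) + (r+σ²/2)T) / (σ√T) = (ln(181.7/130.92) + (0.0121+0.1747²/2)·1.7599) / 0.231759 = (0.327771 + 0.048151) / 0.231759 = 1.622035
d₂ = d₁ − σ√T = 1.622035 − 0.231759 = 1.390276
e^{−rT} = 0.978930
N(d₁) = 0.947602,  N(d₂) = 0.917777
Call price V = S·N(d₁) − K·e^{−rT}·N(d₂) = 172.179297 − 117.623789 = 54.555508
ρ = K·T·e^{−rT}·N(d₂) = 207.006106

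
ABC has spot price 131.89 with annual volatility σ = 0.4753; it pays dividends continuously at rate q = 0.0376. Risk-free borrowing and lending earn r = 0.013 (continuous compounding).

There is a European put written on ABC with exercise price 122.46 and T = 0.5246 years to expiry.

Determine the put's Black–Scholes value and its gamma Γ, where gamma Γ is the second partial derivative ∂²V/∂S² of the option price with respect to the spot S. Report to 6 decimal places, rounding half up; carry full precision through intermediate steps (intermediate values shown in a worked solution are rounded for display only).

price = 13.572282
Γ = 0.008103

σ√T = 0.4753·√0.5246 = 0.344256
d₁ = (ln(S/K) + (r−q+σ²/2)T) / (σ√T) = (ln(131.89/122.46) + (0.013−0.0376+0.4753²/2)·0.5246) / 0.344256 = (0.074184 + 0.046351) / 0.344256 = 0.350131
d₂ = d₁ − σ√T = 0.350131 − 0.344256 = 0.005875
e^{−rT} = 0.993203
e^{−qT} = 0.980468
N(−d₁) = 0.363120,  N(−d₂) = 0.497656
Put price V = K·e^{−rT}·N(−d₂) − S·e^{−qT}·N(−d₁) = 60.528789 − 46.956507 = 13.572282
φ(d₁) = (1/√(2π))·e^{−d₁²/2} = 0.375223
Γ = e^{−qT}·φ(d₁) / (S·σ·√T) = 0.008103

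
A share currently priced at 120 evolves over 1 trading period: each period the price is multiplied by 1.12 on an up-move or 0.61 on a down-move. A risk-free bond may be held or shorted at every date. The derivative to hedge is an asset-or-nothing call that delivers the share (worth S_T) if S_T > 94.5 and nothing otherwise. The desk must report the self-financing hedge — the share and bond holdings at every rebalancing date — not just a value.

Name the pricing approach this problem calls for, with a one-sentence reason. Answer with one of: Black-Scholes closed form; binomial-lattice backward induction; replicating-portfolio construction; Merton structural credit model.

Key observation: what is demanded is not a single number but the (Δ, B) position at each node of the 1.12/0.61 tree starting at 120; constructing those positions is the replicating-portfolio method.

framework: replicating-portfolio construction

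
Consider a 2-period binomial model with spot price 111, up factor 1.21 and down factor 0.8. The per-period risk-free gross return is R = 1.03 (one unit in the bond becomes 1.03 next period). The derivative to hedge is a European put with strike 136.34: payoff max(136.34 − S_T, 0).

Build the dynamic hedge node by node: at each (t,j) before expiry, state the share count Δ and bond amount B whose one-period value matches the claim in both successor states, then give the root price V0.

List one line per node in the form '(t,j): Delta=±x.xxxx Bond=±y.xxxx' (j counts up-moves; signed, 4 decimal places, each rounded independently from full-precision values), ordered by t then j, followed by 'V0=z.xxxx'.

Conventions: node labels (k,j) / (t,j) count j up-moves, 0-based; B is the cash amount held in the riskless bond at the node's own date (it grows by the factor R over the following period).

(0,0): Delta=-0.6868 Bond=101.5073
(1,0): Delta=-1.0000 Bond=132.3689
(1,1): Delta=-0.5247 Bond=82.7831
V0=25.2778

Arbitrage-free pricing uses the up-move probability p* = (R−d)/(u−d) = 0.5610, discounting each step at R = 1.03.
At maturity the claim pays: V(2,0)=65.3000, V(2,1)=28.8920, V(2,2)=0.0000
(1,0): S=88.8000. Δ = (V_up−V_dn)/(S_up−S_dn) = (28.8920−65.3000)/(107.4480−71.0400) = -1.0000. V = [p*·28.8920 + (1−p*)·65.3000]/1.03 = 43.5689. B = V − Δ·S = 132.3689.
(1,1): S=134.3100. Δ = (V_up−V_dn)/(S_up−S_dn) = (0.0000−28.8920)/(162.5151−107.4480) = -0.5247. V = [p*·0.0000 + (1−p*)·28.8920]/1.03 = 12.3148. B = V − Δ·S = 82.7831.
(0,0): S=111.0000. Δ = (V_up−V_dn)/(S_up−S_dn) = (12.3148−43.5689)/(134.3100−88.8000) = -0.6868. V = [p*·12.3148 + (1−p*)·43.5689]/1.03 = 25.2778. B = V − Δ·S = 101.5073.
Verification: the root portfolio costs Δ(0,0)·S0 + B(0,0) = 25.2778, matching V0.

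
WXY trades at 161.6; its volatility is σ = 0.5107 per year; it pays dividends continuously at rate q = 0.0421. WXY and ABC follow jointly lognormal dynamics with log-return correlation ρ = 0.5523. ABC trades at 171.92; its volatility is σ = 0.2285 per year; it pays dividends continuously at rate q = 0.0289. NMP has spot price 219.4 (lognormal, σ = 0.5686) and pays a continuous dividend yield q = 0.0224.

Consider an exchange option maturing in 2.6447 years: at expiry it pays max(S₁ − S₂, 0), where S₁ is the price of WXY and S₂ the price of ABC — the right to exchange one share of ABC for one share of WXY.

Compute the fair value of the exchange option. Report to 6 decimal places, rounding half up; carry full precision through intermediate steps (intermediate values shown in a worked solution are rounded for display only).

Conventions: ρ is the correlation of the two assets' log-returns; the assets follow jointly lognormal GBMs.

σ_eff = √(σ₁² + σ₂² − 2ρσ₁σ₂) = √(0.5107² + 0.2285² − 2·0.5523·0.5107·0.2285) = 0.429098
d₁ = (ln(S₁/S₂) + (q₂ − q₁ + σ_eff²/2)T) / (σ_eff√T) = (ln(161.6/171.92) + (0.0289 − 0.0421 + 0.092063)·2.6447) / 0.697823 = 0.210173
d₂ = d₁ − σ_eff√T = 0.210173 − 0.697823 = -0.487650
N(d₁) = 0.583233,  N(d₂) = 0.312899
V = S₁·e^{−q₁T}·N(d₁) − S₂·e^{−q₂T}·N(d₂) = 84.319623 − 49.835218 = 34.484405
Key observation: the rate r is irrelevant here: denominating values in ABC turns the exchange into a ratio option on S₁/S₂, and discounting at r drops out.

exchange price = 34.484405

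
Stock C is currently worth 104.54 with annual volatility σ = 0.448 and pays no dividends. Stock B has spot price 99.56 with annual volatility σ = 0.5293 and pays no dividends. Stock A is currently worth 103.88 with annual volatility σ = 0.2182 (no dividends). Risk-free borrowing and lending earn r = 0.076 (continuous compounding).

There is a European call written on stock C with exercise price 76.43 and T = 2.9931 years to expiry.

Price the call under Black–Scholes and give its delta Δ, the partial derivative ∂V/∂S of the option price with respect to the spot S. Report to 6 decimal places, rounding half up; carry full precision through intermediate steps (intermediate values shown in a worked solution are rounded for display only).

price = 52.164466
Δ = 0.861064

σ√T = 0.448·√2.9931 = 0.775066
d₁ = (ln(S/K) + (r+σ²/2)T) / (σ√T) = (ln(104.54/76.43) + (0.076+0.448²/2)·2.9931) / 0.775066 = (0.313194 + 0.527839) / 0.775066 = 1.085112
d₂ = d₁ − σ√T = 1.085112 − 0.775066 = 0.310047
e^{−rT} = 0.796542
N(d₁) = 0.861064,  N(d₂) = 0.621737
Call price V = S·N(d₁) − K·e^{−rT}·N(d₂) = 90.015638 − 37.851172 = 52.164466
Δ = N(d₁) = 0.861064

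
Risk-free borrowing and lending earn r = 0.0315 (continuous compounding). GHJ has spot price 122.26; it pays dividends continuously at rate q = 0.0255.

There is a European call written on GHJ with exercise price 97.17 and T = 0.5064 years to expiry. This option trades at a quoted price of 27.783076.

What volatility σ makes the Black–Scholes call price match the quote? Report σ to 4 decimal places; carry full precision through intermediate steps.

At σ = 0.3608 the Black–Scholes value reproduces the quote:
σ√T = 0.3608·√0.5064 = 0.256752
d₁ = (ln(S/K) + (r−q+σ²/2)T) / (σ√T) = (ln(122.26/97.17) + (0.0315−0.0255+0.3608²/2)·0.5064) / 0.256752 = (0.229688 + 0.035999) / 0.256752 = 1.034801
d₂ = d₁ − σ√T = 1.034801 − 0.256752 = 0.778050
e^{−rT} = 0.984175
e^{−qT} = 0.987170
N(d₁) = 0.849619,  N(d₂) = 0.781730
V = S·e^{−qT}·N(d₁) − K·e^{−rT}·N(d₂) = 102.541709 − 74.758633 = 27.783076 (the observed quote) — the price is monotone increasing in volatility, hence this σ is the only solution

sigma = 0.3608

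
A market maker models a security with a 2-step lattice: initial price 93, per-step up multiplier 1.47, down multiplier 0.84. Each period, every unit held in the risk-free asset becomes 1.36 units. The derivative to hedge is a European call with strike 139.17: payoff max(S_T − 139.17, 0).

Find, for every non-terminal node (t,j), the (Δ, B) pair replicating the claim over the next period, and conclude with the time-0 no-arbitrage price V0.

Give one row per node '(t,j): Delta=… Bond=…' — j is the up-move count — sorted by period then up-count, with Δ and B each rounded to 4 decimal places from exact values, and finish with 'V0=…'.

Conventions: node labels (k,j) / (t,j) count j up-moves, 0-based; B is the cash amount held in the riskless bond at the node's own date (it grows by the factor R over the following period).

Arbitrage-free pricing uses the up-move probability p* = (R−d)/(u−d) = 0.8254, discounting each step at R = 1.36.
Expiry values: V(2,0)=0.0000, V(2,1)=0.0000, V(2,2)=61.7937
  t=1,j=0: stock 78.1200 → up 114.8364 (V=0.0000), down 65.6208 (V=0.0000). Price 0.0000; hedge Δ=0.0000, bond B=0.0000.
  t=1,j=1: stock 136.7100 → up 200.9637 (V=61.7937), down 114.8364 (V=0.0000). Price 37.5032; hedge Δ=0.7175, bond B=-60.5821.
  t=0,j=0: stock 93.0000 → up 136.7100 (V=37.5032), down 78.1200 (V=0.0000). Price 22.7610; hedge Δ=0.6401, bond B=-36.7678.
Sanity check at the root: Δ(0,0)·S0 + B(0,0) reproduces V0 = 22.7610.

(0,0): Delta=0.6401 Bond=-36.7678
(1,0): Delta=0.0000 Bond=0.0000
(1,1): Delta=0.7175 Bond=-60.5821
V0=22.7610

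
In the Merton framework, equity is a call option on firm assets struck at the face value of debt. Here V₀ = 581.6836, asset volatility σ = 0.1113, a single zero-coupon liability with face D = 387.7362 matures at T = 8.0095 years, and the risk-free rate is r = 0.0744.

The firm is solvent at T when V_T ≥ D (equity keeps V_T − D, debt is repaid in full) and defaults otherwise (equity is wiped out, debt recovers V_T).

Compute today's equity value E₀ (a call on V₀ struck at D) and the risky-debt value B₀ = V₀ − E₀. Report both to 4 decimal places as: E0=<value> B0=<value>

Work the structural quantities from V₀ = 581.6836 against face 387.7362:
d₁ = [ln(V₀/D) + (r + σ²/2)T] / (σ√T)
   = [ln(581.6836/387.7362) + (0.0744 + 0.5·0.1113²)·8.0095] / (0.1113·√8.0095)
   = [0.405601 + 0.645516] / 0.314991 = 3.336980
d₂ = d₁ − σ√T = 3.336980 − 0.314991 = 3.021989
N(d₁) = 0.999577,  N(d₂) = 0.998744,  e^(−rT) = 0.551063
E₀ = V₀·N(d₁) − D·e^(−rT)·N(d₂)
   = 581.6836·0.999577 − 387.7362·0.551063·0.998744 = 368.038622
B₀ = V₀ − E₀ = 581.6836 − 368.038622 = 213.644978

E0=368.0386 B0=213.6450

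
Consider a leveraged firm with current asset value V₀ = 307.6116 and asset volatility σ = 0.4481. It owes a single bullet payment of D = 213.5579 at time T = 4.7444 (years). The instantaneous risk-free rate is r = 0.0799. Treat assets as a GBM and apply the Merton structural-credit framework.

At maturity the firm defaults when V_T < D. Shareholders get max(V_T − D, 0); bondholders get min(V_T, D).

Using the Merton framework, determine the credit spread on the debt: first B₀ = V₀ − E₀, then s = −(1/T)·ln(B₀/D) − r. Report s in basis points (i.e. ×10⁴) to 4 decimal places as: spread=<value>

spread=392.0545

With assets at 307.6116 and a single debt payment of 213.5579 at 4.7444 years:
d₁ = [ln(V₀/D) + (r + σ²/2)T] / (σ√T)
   = [ln(307.6116/213.5579) + (0.0799 + 0.5·0.4481²)·4.7444] / (0.4481·√4.7444)
   = [0.364930 + 0.855400] / 0.976035 = 1.250293
d₂ = d₁ − σ√T = 1.250293 − 0.976035 = 0.274257
N(d₁) = 0.894404,  N(d₂) = 0.608057,  e^(−rT) = 0.684493
E₀ = V₀·N(d₁) − D·e^(−rT)·N(d₂)
   = 307.6116·0.894404 − 213.5579·0.684493·0.608057 = 186.243981
B₀ = V₀ − E₀ = 307.6116 − 186.243981 = 121.367619
spread = −(1/T)·ln(B₀/D) − r = −(1/4.7444)·ln(121.367619/213.5579) − 0.0799 = 0.03920545
in basis points: 0.03920545 × 10⁴ = 392.0545 bp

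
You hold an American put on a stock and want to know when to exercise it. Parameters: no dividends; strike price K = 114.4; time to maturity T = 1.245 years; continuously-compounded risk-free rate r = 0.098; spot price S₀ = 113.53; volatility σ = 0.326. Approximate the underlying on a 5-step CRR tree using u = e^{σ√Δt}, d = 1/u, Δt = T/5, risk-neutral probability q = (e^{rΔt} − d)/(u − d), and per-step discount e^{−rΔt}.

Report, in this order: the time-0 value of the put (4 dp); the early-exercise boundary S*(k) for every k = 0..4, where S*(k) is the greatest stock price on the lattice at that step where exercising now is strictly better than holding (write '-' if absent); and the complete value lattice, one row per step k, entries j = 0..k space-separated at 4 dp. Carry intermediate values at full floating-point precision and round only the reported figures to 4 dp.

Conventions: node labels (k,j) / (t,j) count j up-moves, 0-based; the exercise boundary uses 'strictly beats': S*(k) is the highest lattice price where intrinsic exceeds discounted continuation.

price = 12.1145
boundary = - - 82.0000 69.6893 82.0000
tree:
12.1145
20.1969 5.6494
32.4000 10.5236 1.6739
44.7107 18.9468 3.6888 0.0000
55.1733 32.4000 8.1292 0.0000 0.0000
64.0651 44.7107 17.9144 0.0000 0.0000 0.0000

Δt=0.24900  u=1.17665  d=0.84987  q=0.53501  discount=0.97589
step 5 (expiry): payoffs max(K−S,0) = 64.0651 44.7107 17.9144 0.0000 0.0000 0.0000
step 4: (k=4,j=0): S=59.2267, K−S=55.1733, hold=52.4155 ⇒ V=55.1733 exercise | (k=4,j=1): S=82.0000, K−S=32.4000, hold=29.6422 ⇒ V=32.4000 exercise | (k=4,j=2): S=113.5300, K−S=0.8700, hold=8.1292 ⇒ V=8.1292 continue | (k=4,j=3): S=157.1836, K−S=0.0000, hold=0.0000 ⇒ V=0.0000 continue | (k=4,j=4): S=217.6225, K−S=0.0000, hold=0.0000 ⇒ V=0.0000 continue  boundary S*=82.0000
step 3: (k=3,j=0): S=69.6893, K−S=44.7107, hold=41.9529 ⇒ V=44.7107 exercise | (k=3,j=1): S=96.4856, K−S=17.9144, hold=18.9468 ⇒ V=18.9468 continue | (k=3,j=2): S=133.5854, K−S=0.0000, hold=3.6888 ⇒ V=3.6888 continue | (k=3,j=3): S=184.9505, K−S=0.0000, hold=0.0000 ⇒ V=0.0000 continue  boundary S*=69.6893
step 2: (k=2,j=0): S=82.0000, K−S=32.4000, hold=30.1811 ⇒ V=32.4000 exercise | (k=2,j=1): S=113.5300, K−S=0.8700, hold=10.5236 ⇒ V=10.5236 continue | (k=2,j=2): S=157.1836, K−S=0.0000, hold=1.6739 ⇒ V=1.6739 continue  boundary S*=82.0000
step 1: (k=1,j=0): S=96.4856, K−S=17.9144, hold=20.1969 ⇒ V=20.1969 continue | (k=1,j=1): S=133.5854, K−S=0.0000, hold=5.6494 ⇒ V=5.6494 continue  boundary S*=-
step 0: (k=0,j=0): S=113.5300, K−S=0.8700, hold=12.1145 ⇒ V=12.1145 continue  boundary S*=-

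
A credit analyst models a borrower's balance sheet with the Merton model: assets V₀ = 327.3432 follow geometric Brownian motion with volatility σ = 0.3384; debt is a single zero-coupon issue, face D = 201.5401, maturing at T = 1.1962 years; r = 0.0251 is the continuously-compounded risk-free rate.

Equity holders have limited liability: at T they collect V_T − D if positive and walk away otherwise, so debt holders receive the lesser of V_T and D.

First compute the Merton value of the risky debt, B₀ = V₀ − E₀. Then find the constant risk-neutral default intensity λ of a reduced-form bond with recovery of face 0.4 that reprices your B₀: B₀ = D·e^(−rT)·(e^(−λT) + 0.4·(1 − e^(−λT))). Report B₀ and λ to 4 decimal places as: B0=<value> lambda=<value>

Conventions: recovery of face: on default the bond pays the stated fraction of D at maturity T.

Work the structural quantities from V₀ = 327.3432 against face 201.5401:
d₁ = [ln(V₀/D) + (r + σ²/2)T] / (σ√T)
   = [ln(327.3432/201.5401) + (0.0251 + 0.5·0.3384²)·1.1962] / (0.3384·√1.1962)
   = [0.485021 + 0.098516] / 0.370111 = 1.576652
d₂ = d₁ − σ√T = 1.576652 − 0.370111 = 1.206541
N(d₁) = 0.942562,  N(d₂) = 0.886195,  e^(−rT) = 0.970422
E₀ = V₀·N(d₁) − D·e^(−rT)·N(d₂)
   = 327.3432·0.942562 − 201.5401·0.970422·0.886195 = 135.220209
B₀ = V₀ − E₀ = 327.3432 − 135.220209 = 192.122991
e^(−λT) = (B₀·e^(rT)/D − 0.4)/(1 − 0.4) = (192.1230·1.030480/201.5401 − 0.4)/0.6 = 0.97055003
λ = −ln(0.97055003)/1.1962 = 0.024989

B0=192.1230 lambda=0.0250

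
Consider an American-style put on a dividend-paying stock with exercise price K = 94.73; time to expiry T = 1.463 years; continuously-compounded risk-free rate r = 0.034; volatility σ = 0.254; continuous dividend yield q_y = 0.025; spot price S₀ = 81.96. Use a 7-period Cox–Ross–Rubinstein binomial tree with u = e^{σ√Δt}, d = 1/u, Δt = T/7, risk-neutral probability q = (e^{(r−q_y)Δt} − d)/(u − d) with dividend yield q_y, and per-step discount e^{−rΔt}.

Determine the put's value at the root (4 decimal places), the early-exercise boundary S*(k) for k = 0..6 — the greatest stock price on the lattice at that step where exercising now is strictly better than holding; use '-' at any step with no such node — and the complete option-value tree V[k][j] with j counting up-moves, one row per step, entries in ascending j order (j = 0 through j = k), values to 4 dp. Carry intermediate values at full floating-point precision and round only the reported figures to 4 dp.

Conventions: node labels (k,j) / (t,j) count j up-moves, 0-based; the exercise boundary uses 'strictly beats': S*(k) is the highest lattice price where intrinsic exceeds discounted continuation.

price = 17.2605
boundary = - - 64.9743 57.8510 64.9743 72.9746 81.9600
tree:
17.2605
23.0608 11.2109
29.7557 16.1249 6.0349
36.8790 22.3867 9.5565 2.2958
43.2213 29.7557 14.7077 4.0978 0.3706
48.8682 36.8790 21.7554 7.2639 0.7165 0.0000
53.8961 43.2213 29.7557 12.7700 1.3852 0.0000 0.0000
58.3728 48.8682 36.8790 21.7554 2.6782 0.0000 0.0000 0.0000

Δt=0.20900  u=1.12313  d=0.89037  q=0.47909  discount=0.99292
step 7 (expiry): payoffs max(K−S,0) = 58.3728 48.8682 36.8790 21.7554 2.6782 0.0000 0.0000 0.0000
step 6: (k=6,j=0): S=40.8339, K−S=53.8961, hold=53.4382 ⇒ V=53.8961 exercise | (k=6,j=1): S=51.5087, K−S=43.2213, hold=42.8189 ⇒ V=43.2213 exercise | (k=6,j=2): S=64.9743, K−S=29.7557, hold=29.4236 ⇒ V=29.7557 exercise | (k=6,j=3): S=81.9600, K−S=12.7700, hold=12.5264 ⇒ V=12.7700 exercise | (k=6,j=4): S=103.3862, K−S=0.0000, hold=1.3852 ⇒ V=1.3852 continue | (k=6,j=5): S=130.4136, K−S=0.0000, hold=0.0000 ⇒ V=0.0000 continue | (k=6,j=6): S=164.5067, K−S=0.0000, hold=0.0000 ⇒ V=0.0000 continue  boundary S*=81.9600
step 5: (k=5,j=0): S=45.8618, K−S=48.8682, hold=48.4365 ⇒ V=48.8682 exercise | (k=5,j=1): S=57.8510, K−S=36.8790, hold=36.5097 ⇒ V=36.8790 exercise | (k=5,j=2): S=72.9746, K−S=21.7554, hold=21.4649 ⇒ V=21.7554 exercise | (k=5,j=3): S=92.0518, K−S=2.6782, hold=7.2639 ⇒ V=7.2639 continue | (k=5,j=4): S=116.1162, K−S=0.0000, hold=0.7165 ⇒ V=0.7165 continue | (k=5,j=5): S=146.4715, K−S=0.0000, hold=0.0000 ⇒ V=0.0000 continue  boundary S*=72.9746
step 4: (k=4,j=0): S=51.5087, K−S=43.2213, hold=42.8189 ⇒ V=43.2213 exercise | (k=4,j=1): S=64.9743, K−S=29.7557, hold=29.4236 ⇒ V=29.7557 exercise | (k=4,j=2): S=81.9600, K−S=12.7700, hold=14.7077 ⇒ V=14.7077 continue | (k=4,j=3): S=103.3862, K−S=0.0000, hold=4.0978 ⇒ V=4.0978 continue | (k=4,j=4): S=130.4136, K−S=0.0000, hold=0.3706 ⇒ V=0.3706 continue  boundary S*=64.9743
step 3: (k=3,j=0): S=57.8510, K−S=36.8790, hold=36.5097 ⇒ V=36.8790 exercise | (k=3,j=1): S=72.9746, K−S=21.7554, hold=22.3867 ⇒ V=22.3867 continue | (k=3,j=2): S=92.0518, K−S=2.6782, hold=9.5565 ⇒ V=9.5565 continue | (k=3,j=3): S=116.1162, K−S=0.0000, hold=2.2958 ⇒ V=2.2958 continue  boundary S*=57.8510
step 2: (k=2,j=0): S=64.9743, K−S=29.7557, hold=29.7239 ⇒ V=29.7557 exercise | (k=2,j=1): S=81.9600, K−S=12.7700, hold=16.1249 ⇒ V=16.1249 continue | (k=2,j=2): S=103.3862, K−S=0.0000, hold=6.0349 ⇒ V=6.0349 continue  boundary S*=64.9743
step 1: (k=1,j=0): S=72.9746, K−S=21.7554, hold=23.0608 ⇒ V=23.0608 continue | (k=1,j=1): S=92.0518, K−S=2.6782, hold=11.2109 ⇒ V=11.2109 continue  boundary S*=-
step 0: (k=0,j=0): S=81.9600, K−S=12.7700, hold=17.2605 ⇒ V=17.2605 continue  boundary S*=-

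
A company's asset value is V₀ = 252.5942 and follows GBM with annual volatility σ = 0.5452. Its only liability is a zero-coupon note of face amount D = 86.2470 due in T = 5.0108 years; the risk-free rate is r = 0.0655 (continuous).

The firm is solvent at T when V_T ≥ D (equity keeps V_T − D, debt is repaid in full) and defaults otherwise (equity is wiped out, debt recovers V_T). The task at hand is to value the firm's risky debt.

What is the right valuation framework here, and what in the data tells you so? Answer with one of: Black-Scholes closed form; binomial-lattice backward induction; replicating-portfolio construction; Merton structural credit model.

framework: Merton structural credit model

Key observation: the data describe a firm's assets (V₀ = 252.5942, GBM) and a single zero-coupon debt of face 86.2470, so credit quantities follow from equity-as-call in the structural model.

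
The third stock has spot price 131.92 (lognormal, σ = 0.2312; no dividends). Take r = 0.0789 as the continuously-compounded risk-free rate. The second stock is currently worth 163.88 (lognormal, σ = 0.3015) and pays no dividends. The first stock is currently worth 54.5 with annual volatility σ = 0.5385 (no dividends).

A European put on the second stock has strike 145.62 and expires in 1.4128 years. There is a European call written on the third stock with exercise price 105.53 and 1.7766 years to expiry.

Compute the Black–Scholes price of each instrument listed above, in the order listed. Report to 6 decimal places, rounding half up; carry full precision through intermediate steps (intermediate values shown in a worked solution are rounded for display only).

price(the second stock put K=145.62) = 8.189079
price(the third stock call K=105.53) = 42.161418

[the second stock put K=145.62]
σ√T = 0.3015·√1.4128 = 0.358367
d₁ = (ln(S/K) + (r+σ²/2)T) / (σ√T) = (ln(163.88/145.62) + (0.0789+0.3015²/2)·1.4128) / 0.358367 = (0.118134 + 0.175683) / 0.358367 = 0.819879
d₂ = d₁ − σ√T = 0.819879 − 0.358367 = 0.461512
e^{−rT} = 0.894518
N(−d₁) = 0.206143,  N(−d₂) = 0.322216
price = K·e^{−rT}·N(−d₂) − S·N(−d₁) = 41.971733 − 33.782654 = 8.189079
[the third stock call K=105.53]
σ√T = 0.2312·√1.7766 = 0.308165
d₁ = (ln(S/K) + (r+σ²/2)T) / (σ√T) = (ln(131.92/105.53) + (0.0789+0.2312²/2)·1.7766) / 0.308165 = (0.223200 + 0.187656) / 0.308165 = 1.333239
d₂ = d₁ − σ√T = 1.333239 − 0.308165 = 1.025074
e^{−rT} = 0.869207
N(d₁) = 0.908773,  N(d₂) = 0.847336
price = S·N(d₁) − K·e^{−rT}·N(d₂) = 119.885365 − 77.723947 = 42.161418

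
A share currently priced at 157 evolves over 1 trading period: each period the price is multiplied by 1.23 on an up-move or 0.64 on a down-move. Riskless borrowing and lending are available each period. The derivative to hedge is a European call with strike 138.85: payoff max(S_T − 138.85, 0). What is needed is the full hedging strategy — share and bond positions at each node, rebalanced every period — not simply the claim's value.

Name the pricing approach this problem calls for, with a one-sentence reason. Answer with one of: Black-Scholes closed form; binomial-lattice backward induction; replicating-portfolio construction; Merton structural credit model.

Key observation: the deliverable is the dynamic trading strategy on the 1-step tree (spot 157, moves 1.23 and 0.64), so the valuation must go through the node-by-node replicating-portfolio solve.

framework: replicating-portfolio construction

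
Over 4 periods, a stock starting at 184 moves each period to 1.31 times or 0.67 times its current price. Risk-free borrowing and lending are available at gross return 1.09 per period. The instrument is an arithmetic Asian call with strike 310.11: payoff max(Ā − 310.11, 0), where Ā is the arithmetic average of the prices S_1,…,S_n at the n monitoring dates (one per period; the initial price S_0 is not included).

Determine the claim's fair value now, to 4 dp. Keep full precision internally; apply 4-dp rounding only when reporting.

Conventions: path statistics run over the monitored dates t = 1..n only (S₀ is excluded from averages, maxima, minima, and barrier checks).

price = 9.0542

With p* = (R−d)/(u−d) = 0.6562, sum probability × payoff across the paths and divide by R^4.
Enumerate all 2^4 = 16 price paths (U = up ×1.31, D = down ×0.67); each path with k up-moves has probability p*^k·(1−p*)^(4−k).
DDDD: Ā=74.5740, payoff=0.0000, prob=0.013963
UDDD: Ā=145.8089, payoff=0.0000, prob=0.026656
DUDD: Ā=116.3689, payoff=0.0000, prob=0.026656
UUDD: Ā=227.5272, payoff=0.0000, prob=0.050889
DDUD: Ā=96.6441, payoff=0.0000, prob=0.026656
UDUD: Ā=188.9608, payoff=0.0000, prob=0.050889
DUUD: Ā=159.5208, payoff=0.0000, prob=0.050889
UUUD: Ā=311.8990, payoff=1.7890, prob=0.097152
DDDU: Ā=83.4285, payoff=0.0000, prob=0.026656
UDDU: Ā=163.1213, payoff=0.0000, prob=0.050889
DUDU: Ā=133.6813, payoff=0.0000, prob=0.050889
UUDU: Ā=261.3770, payoff=0.0000, prob=0.097152
DDUU: Ā=113.9565, payoff=0.0000, prob=0.050889
UDUU: Ā=222.8106, payoff=0.0000, prob=0.097152
DUUU: Ā=193.3706, payoff=0.0000, prob=0.097152
UUUU: Ā=378.0827, payoff=67.9727, prob=0.185472
Price = Σ prob·payoff / R^4 = 12.780810 / 1.411582 = 9.0542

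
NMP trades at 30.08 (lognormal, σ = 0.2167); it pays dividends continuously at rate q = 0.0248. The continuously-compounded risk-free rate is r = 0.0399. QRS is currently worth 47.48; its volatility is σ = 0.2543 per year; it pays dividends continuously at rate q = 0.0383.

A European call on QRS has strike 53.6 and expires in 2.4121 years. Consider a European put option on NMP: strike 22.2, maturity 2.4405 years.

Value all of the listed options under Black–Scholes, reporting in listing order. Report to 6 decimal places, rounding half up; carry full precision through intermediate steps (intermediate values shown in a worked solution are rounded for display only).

price(QRS call K=53.6) = 4.814112
price(NMP put K=22.2) = 0.659611

[QRS call K=53.6]
σ√T = 0.2543·√2.4121 = 0.394952
d₁ = (ln(S/K) + (r−q+σ²/2)T) / (σ√T) = (ln(47.48/53.6) + (0.0399−0.0383+0.2543²/2)·2.4121) / 0.394952 = (-0.121240 + 0.081853) / 0.394952 = -0.099728
d₂ = d₁ − σ√T = -0.099728 − 0.394952 = -0.494680
e^{−rT} = 0.908243
e^{−qT} = 0.911755
N(d₁) = 0.460280,  N(d₂) = 0.310413
price = S·e^{−qT}·N(d₁) − K·e^{−rT}·N(d₂) = 19.925598 − 15.111486 = 4.814112
[NMP put K=22.2]
σ√T = 0.2167·√2.4405 = 0.338531
d₁ = (ln(S/K) + (r−q+σ²/2)T) / (σ√T) = (ln(30.08/22.2) + (0.0399−0.0248+0.2167²/2)·2.4405) / 0.338531 = (0.303768 + 0.094153) / 0.338531 = 1.175436
d₂ = d₁ − σ√T = 1.175436 − 0.338531 = 0.836905
e^{−rT} = 0.907215
e^{−qT} = 0.941271
N(−d₁) = 0.119910,  N(−d₂) = 0.201323
price = K·e^{−rT}·N(−d₂) − S·e^{−qT}·N(−d₁) = 4.054680 − 3.395069 = 0.659611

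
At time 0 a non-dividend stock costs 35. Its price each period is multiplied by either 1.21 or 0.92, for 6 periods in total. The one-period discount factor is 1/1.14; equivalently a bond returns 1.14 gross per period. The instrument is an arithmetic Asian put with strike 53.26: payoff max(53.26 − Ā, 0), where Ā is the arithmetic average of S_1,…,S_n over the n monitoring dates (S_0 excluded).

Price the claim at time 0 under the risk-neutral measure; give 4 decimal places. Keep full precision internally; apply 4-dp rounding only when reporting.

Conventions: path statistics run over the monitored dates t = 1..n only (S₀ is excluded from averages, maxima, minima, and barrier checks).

With p* = (R−d)/(u−d) = 0.7586, sum probability × payoff across the paths and divide by R^6.
Enumerate all 2^6 = 64 price paths (U = up ×1.21, D = down ×0.92); each path with k up-moves has probability p*^k·(1−p*)^(6−k).
DDDDDD: Ā=26.4070, payoff=26.8530, prob=0.000198
UDDDDD: Ā=34.7310, payoff=18.5290, prob=0.000622
DUDDDD: Ā=33.0393, payoff=20.2207, prob=0.000622
UUDDDD: Ā=43.4539, payoff=9.8061, prob=0.001954
DDUDDD: Ā=31.4830, payoff=21.7770, prob=0.000622
UDUDDD: Ā=41.4069, payoff=11.8531, prob=0.001954
DUUDDD: Ā=39.7153, payoff=13.5447, prob=0.001954
UUUDDD: Ā=52.2342, payoff=1.0258, prob=0.006140
DDDUDD: Ā=30.0511, payoff=23.2089, prob=0.000622
UDDUDD: Ā=39.5238, payoff=13.7362, prob=0.001954
DUDUDD: Ā=37.8321, payoff=15.4279, prob=0.001954
UUDUDD: Ā=49.7575, payoff=3.5025, prob=0.006140
DDUUDD: Ā=36.2758, payoff=16.9842, prob=0.001954
UDUUDD: Ā=47.7105, payoff=5.5495, prob=0.006140
DUUUDD: Ā=46.0189, payoff=7.2411, prob=0.006140
UUUUDD: Ā=60.5248, payoff=0.0000, prob=0.019297
DDDDUD: Ā=28.7339, payoff=24.5261, prob=0.000622
UDDDUD: Ā=37.7913, payoff=15.4687, prob=0.001954
DUDDUD: Ā=36.0996, payoff=17.1604, prob=0.001954
UUDDUD: Ā=47.4788, payoff=5.7812, prob=0.006140
DDUDUD: Ā=34.5433, payoff=18.7167, prob=0.001954
UDUDUD: Ā=45.4319, payoff=7.8281, prob=0.006140
DUUDUD: Ā=43.7403, payoff=9.5197, prob=0.006140
UUUDUD: Ā=57.5279, payoff=0.0000, prob=0.019297
DDDUUD: Ā=33.1114, payoff=20.1486, prob=0.001954
UDDUUD: Ā=43.5488, payoff=9.7112, prob=0.006140
DUDUUD: Ā=41.8571, payoff=11.4029, prob=0.006140
UUDUUD: Ā=55.0512, payoff=0.0000, prob=0.019297
DDUUUD: Ā=40.3008, payoff=12.9592, prob=0.006140
UDUUUD: Ā=53.0043, payoff=0.2557, prob=0.019297
DUUUUD: Ā=51.3126, payoff=1.9474, prob=0.019297
UUUUUD: Ā=67.4872, payoff=0.0000, prob=0.060649
DDDDDU: Ā=27.5220, payoff=25.7380, prob=0.000622
UDDDDU: Ā=36.1974, payoff=17.0626, prob=0.001954
DUDDDU: Ā=34.5057, payoff=18.7543, prob=0.001954
UUDDDU: Ā=45.3825, payoff=7.8775, prob=0.006140
DDUDDU: Ā=32.9494, payoff=20.3106, prob=0.001954
UDUDDU: Ā=43.3356, payoff=9.9244, prob=0.006140
DUUDDU: Ā=41.6439, payoff=11.6161, prob=0.006140
UUUDDU: Ā=54.7708, payoff=0.0000, prob=0.019297
DDDUDU: Ā=31.5175, payoff=21.7425, prob=0.001954
UDDUDU: Ā=41.4524, payoff=11.8076, prob=0.006140
DUDUDU: Ā=39.7608, payoff=13.4992, prob=0.006140
UUDUDU: Ā=52.2940, payoff=0.9660, prob=0.019297
DDUUDU: Ā=38.2044, payoff=15.0556, prob=0.006140
UDUUDU: Ā=50.2471, payoff=3.0129, prob=0.019297
DUUUDU: Ā=48.5554, payoff=4.7046, prob=0.019297
UUUUDU: Ā=63.8610, payoff=0.0000, prob=0.060649
DDDDUU: Ā=30.2003, payoff=23.0597, prob=0.001954
UDDDUU: Ā=39.7199, payoff=13.5401, prob=0.006140
DUDDUU: Ā=38.0282, payoff=15.2318, prob=0.006140
UUDDUU: Ā=50.0154, payoff=3.2446, prob=0.019297
DDUDUU: Ā=36.4719, payoff=16.7881, prob=0.006140
UDUDUU: Ā=47.9685, payoff=5.2915, prob=0.019297
DUUDUU: Ā=46.2768, payoff=6.9832, prob=0.019297
UUUDUU: Ā=60.8641, payoff=0.0000, prob=0.060649
DDDUUU: Ā=35.0401, payoff=18.2199, prob=0.006140
UDDUUU: Ā=46.0853, payoff=7.1747, prob=0.019297
DUDUUU: Ā=44.3937, payoff=8.8663, prob=0.019297
UUDUUU: Ā=58.3873, payoff=0.0000, prob=0.060649
DDUUUU: Ā=42.8373, payoff=10.4227, prob=0.019297
UDUUUU: Ā=56.3404, payoff=0.0000, prob=0.060649
DUUUUU: Ā=54.6487, payoff=0.0000, prob=0.060649
UUUUUU: Ā=71.8750, payoff=0.0000, prob=0.190611
Price = Σ prob·payoff / R^6 = 2.882284 / 2.194973 = 1.3131

price = 1.3131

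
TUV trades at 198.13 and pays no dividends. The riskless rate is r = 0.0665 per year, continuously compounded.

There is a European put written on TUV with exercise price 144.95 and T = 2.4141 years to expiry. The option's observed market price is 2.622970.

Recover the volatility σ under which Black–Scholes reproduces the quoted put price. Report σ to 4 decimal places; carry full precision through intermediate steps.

sigma = 0.2357

At σ = 0.2357 the Black–Scholes value reproduces the quote:
σ√T = 0.2357·√2.4141 = 0.366216
d₁ = (ln(S/K) + (r+σ²/2)T) / (σ√T) = (ln(198.13/144.95) + (0.0665+0.2357²/2)·2.4141) / 0.366216 = (0.312535 + 0.227595) / 0.366216 = 1.474893
d₂ = d₁ − σ√T = 1.474893 − 0.366216 = 1.108677
e^{−rT} = 0.851686
N(−d₁) = 0.070121,  N(−d₂) = 0.133785
V = K·e^{−rT}·N(−d₂) − S·N(−d₁) = 16.515980 − 13.893010 = 2.622970 (equal to the quote); since ∂V/∂σ > 0 for all σ, the implied volatility is unique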